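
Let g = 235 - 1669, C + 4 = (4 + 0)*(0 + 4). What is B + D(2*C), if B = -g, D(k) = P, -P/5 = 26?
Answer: 1304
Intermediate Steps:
C = 12 (C = -4 + (4 + 0)*(0 + 4) = -4 + 4*4 = -4 + 16 = 12)
g = -1434
P = -130 (P = -5*26 = -130)
D(k) = -130
B = 1434 (B = -1*(-1434) = 1434)
B + D(2*C) = 1434 - 130 = 1304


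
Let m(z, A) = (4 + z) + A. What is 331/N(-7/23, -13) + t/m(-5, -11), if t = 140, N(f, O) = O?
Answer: -1448/39 ≈ -37.128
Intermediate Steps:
m(z, A) = 4 + A + z
331/N(-7/23, -13) + t/m(-5, -11) = 331/(-13) + 140/(4 - 11 - 5) = 331*(-1/13) + 140/(-12) = -331/13 + 140*(-1/12) = -331/13 - 35/3 = -1448/39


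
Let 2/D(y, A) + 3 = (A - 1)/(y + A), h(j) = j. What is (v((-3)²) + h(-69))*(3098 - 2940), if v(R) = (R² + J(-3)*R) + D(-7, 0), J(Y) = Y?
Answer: -12403/5 ≈ -2480.6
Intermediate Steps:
D(y, A) = 2/(-3 + (-1 + A)/(A + y)) (D(y, A) = 2/(-3 + (A - 1)/(y + A)) = 2/(-3 + (-1 + A)/(A + y)))
v(R) = -7/10 + R² - 3*R (v(R) = (R² - 3*R) + 2*(-1*0 - 1*(-7))/(1 + 2*0 + 3*(-7)) = (R² - 3*R) + 2*(0 + 7)/(1 + 0 - 21) = (R² - 3*R) + 2*7/(-20) = (R² - 3*R) + 2*(-1/20)*7 = (R² - 3*R) - 7/10 = -7/10 + R² - 3*R)
(v((-3)²) + h(-69))*(3098 - 2940) = ((-7/10 + ((-3)²)² - 3*(-3)²) - 69)*(3098 - 2940) = ((-7/10 + 9² - 3*9) - 69)*158 = ((-7/10 + 81 - 27) - 69)*158 = (533/10 - 69)*158 = -157/10*158 = -12403/5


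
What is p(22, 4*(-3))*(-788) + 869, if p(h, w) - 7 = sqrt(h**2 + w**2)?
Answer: -4647 - 1576*sqrt(157) ≈ -24394.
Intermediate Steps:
p(h, w) = 7 + sqrt(h**2 + w**2)
p(22, 4*(-3))*(-788) + 869 = (7 + sqrt(22**2 + (4*(-3))**2))*(-788) + 869 = (7 + sqrt(484 + (-12)**2))*(-788) + 869 = (7 + sqrt(484 + 144))*(-788) + 869 = (7 + sqrt(628))*(-788) + 869 = (7 + 2*sqrt(157))*(-788) + 869 = (-5516 - 1576*sqrt(157)) + 869 = -4647 - 1576*sqrt(157)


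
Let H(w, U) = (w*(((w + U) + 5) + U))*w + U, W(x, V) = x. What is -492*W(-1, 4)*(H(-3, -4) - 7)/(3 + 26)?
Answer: -31980/29 ≈ -1102.8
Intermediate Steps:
H(w, U) = U + w²*(5 + w + 2*U) (H(w, U) = (w*(((U + w) + 5) + U))*w + U = (w*((5 + U + w) + U))*w + U = (w*(5 + w + 2*U))*w + U = w²*(5 + w + 2*U) + U = U + w²*(5 + w + 2*U))
-492*W(-1, 4)*(H(-3, -4) - 7)/(3 + 26) = -(-492)*((-4 + (-3)³ + 5*(-3)² + 2*(-4)*(-3)²) - 7)/(3 + 26) = -(-492)*((-4 - 27 + 5*9 + 2*(-4)*9) - 7)/29 = -(-492)*((-4 - 27 + 45 - 72) - 7)*(1/29) = -(-492)*(-58 - 7)*(1/29) = -(-492)*(-65*1/29) = -(-492)*(-65)/29 = -492*65/29 = -31980/29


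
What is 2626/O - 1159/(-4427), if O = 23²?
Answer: 644127/123257 ≈ 5.2259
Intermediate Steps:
O = 529
2626/O - 1159/(-4427) = 2626/529 - 1159/(-4427) = 2626*(1/529) - 1159*(-1/4427) = 2626/529 + 61/233 = 644127/123257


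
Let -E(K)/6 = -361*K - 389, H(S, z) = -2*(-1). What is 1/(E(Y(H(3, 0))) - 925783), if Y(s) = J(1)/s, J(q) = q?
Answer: -1/922366 ≈ -1.0842e-6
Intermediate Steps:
H(S, z) = 2
Y(s) = 1/s
E(K) = 2334 + 2166*K (E(K) = -6*(-361*K - 389) = -6*(-389 - 361*K) = 2334 + 2166*K)
1/(E(Y(H(3, 0))) - 925783) = 1/((2334 + 2166/2) - 925783) = 1/((2334 + 2166*(1/2)) - 925783) = 1/((2334 + 1083) - 925783) = 1/(3417 - 925783) = 1/(-922366) = -1/922366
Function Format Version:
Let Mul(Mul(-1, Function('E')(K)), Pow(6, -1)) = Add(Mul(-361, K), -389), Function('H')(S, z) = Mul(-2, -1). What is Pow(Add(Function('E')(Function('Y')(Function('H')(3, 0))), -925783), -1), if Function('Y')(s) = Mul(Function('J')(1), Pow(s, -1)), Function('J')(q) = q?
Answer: Rational(-1, 922366) ≈ -1.0842e-6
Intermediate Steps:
Function('H')(S, z) = 2
Function('Y')(s) = Pow(s, -1) (Function('Y')(s) = Mul(1, Pow(s, -1)) = Pow(s, -1))
Function('E')(K) = Add(2334, Mul(2166, K)) (Function('E')(K) = Mul(-6, Add(Mul(-361, K), -389)) = Mul(-6, Add(-389, Mul(-361, K))) = Add(2334, Mul(2166, K)))
Pow(Add(Function('E')(Function('Y')(Function('H')(3, 0))), -925783), -1) = Pow(Add(Add(2334, Mul(2166, Pow(2, -1))), -925783), -1) = Pow(Add(Add(2334, Mul(2166, Rational(1, 2))), -925783), -1) = Pow(Add(Add(2334, 1083), -925783), -1) = Pow(Add(3417, -925783), -1) = Pow(-922366, -1) = Rational(-1, 922366)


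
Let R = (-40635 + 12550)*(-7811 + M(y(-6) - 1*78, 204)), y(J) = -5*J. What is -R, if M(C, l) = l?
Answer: -213642595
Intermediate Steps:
R = 213642595 (R = (-40635 + 12550)*(-7811 + 204) = -28085*(-7607) = 213642595)
-R = -1*213642595 = -213642595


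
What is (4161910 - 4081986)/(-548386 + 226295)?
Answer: -79924/322091 ≈ -0.24814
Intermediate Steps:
(4161910 - 4081986)/(-548386 + 226295) = 79924/(-322091) = 79924*(-1/322091) = -79924/322091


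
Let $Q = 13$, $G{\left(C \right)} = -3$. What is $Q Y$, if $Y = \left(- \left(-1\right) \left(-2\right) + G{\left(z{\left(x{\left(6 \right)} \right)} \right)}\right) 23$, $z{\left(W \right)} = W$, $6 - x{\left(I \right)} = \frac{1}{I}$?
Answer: $-1495$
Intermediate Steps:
$x{\left(I \right)} = 6 - \frac{1}{I}$
$Y = -115$ ($Y = \left(- \left(-1\right) \left(-2\right) - 3\right) 23 = \left(\left(-1\right) 2 - 3\right) 23 = \left(-2 - 3\right) 23 = \left(-5\right) 23 = -115$)
$Q Y = 13 \left(-115\right) = -1495$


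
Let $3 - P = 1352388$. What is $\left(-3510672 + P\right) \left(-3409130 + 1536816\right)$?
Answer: $9105169703898$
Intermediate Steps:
$P = -1352385$ ($P = 3 - 1352388 = -1352385$)
$\left(-3510672 + P\right) \left(-3409130 + 1536816\right) = \left(-3510672 - 1352385\right) \left(-3409130 + 1536816\right) = \left(-4863057\right) \left(-1872314\right) = 9105169703898$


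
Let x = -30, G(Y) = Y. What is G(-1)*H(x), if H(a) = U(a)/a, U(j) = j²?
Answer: 30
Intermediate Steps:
H(a) = a (H(a) = a²/a = a)
G(-1)*H(x) = -1*(-30) = 30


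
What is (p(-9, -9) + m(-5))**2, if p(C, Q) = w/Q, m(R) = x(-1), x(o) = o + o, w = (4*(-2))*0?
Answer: 4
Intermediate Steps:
w = 0 (w = -8*0 = 0)
x(o) = 2*o
m(R) = -2 (m(R) = 2*(-1) = -2)
p(C, Q) = 0 (p(C, Q) = 0/Q = 0)
(p(-9, -9) + m(-5))**2 = (0 - 2)**2 = (-2)**2 = 4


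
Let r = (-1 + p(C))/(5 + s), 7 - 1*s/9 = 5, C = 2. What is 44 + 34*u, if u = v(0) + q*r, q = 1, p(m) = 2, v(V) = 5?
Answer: 4956/23 ≈ 215.48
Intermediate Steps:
s = 18 (s = 63 - 9*5 = 63 - 45 = 18)
r = 1/23 (r = (-1 + 2)/(5 + 18) = 1/23 ≈ 0.043478)
u = 116/23 (u = 5 + 1*(1/23) = 5 + 1/23 = 116/23 ≈ 5.0435)
44 + 34*u = 44 + 34*(116/23) = 44 + 3944/23 = 4956/23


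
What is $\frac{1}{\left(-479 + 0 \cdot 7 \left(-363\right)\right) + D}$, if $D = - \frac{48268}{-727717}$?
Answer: $- \frac{727717}{348528175} \approx -0.002088$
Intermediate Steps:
$D = \frac{48268}{727717}$ ($D = \left(-48268\right) \left(- \frac{1}{727717}\right) = \frac{48268}{727717} \approx 0.066328$)
$\frac{1}{\left(-479 + 0 \cdot 7 \left(-363\right)\right) + D} = \frac{1}{\left(-479 + 0 \cdot 7 \left(-363\right)\right) + \frac{48268}{727717}} = \frac{1}{\left(-479 + 0 \left(-363\right)\right) + \frac{48268}{727717}} = \frac{1}{\left(-479 + 0\right) + \frac{48268}{727717}} = \frac{1}{-479 + \frac{48268}{727717}} = \frac{1}{- \frac{348528175}{727717}} = - \frac{727717}{348528175}$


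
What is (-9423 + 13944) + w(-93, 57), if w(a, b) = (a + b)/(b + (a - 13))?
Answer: 221565/49 ≈ 4521.7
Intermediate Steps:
w(a, b) = (a + b)/(-13 + a + b) (w(a, b) = (a + b)/(b + (-13 + a)) = (a + b)/(-13 + a + b))
(-9423 + 13944) + w(-93, 57) = (-9423 + 13944) + (-93 + 57)/(-13 - 93 + 57) = 4521 - 36/(-49) = 4521 - 1/49*(-36) = 4521 + 36/49 = 221565/49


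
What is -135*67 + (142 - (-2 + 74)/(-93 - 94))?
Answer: -1664789/187 ≈ -8902.6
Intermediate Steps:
-135*67 + (142 - (-2 + 74)/(-93 - 94)) = -9045 + (142 - 72/(-187)) = -9045 + (142 - 72*(-1)/187) = -9045 + (142 - 1*(-72/187)) = -9045 + (142 + 72/187) = -9045 + 26626/187 = -1664789/187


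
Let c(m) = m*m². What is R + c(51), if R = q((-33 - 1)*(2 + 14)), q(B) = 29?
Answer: 132680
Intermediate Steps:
c(m) = m³
R = 29
R + c(51) = 29 + 51³ = 29 + 132651 = 132680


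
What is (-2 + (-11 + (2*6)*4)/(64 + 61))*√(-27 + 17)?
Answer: -213*I*√10/125 ≈ -5.3885*I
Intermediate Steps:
(-2 + (-11 + (2*6)*4)/(64 + 61))*√(-27 + 17) = (-2 + (-11 + 12*4)/125)*√(-10) = (-2 + (-11 + 48)*(1/125))*(I*√10) = (-2 + 37*(1/125))*(I*√10) = (-2 + 37/125)*(I*√10) = -213*I*√10/125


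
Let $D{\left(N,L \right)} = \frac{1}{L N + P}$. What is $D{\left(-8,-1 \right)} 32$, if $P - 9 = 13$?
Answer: $\frac{16}{15} \approx 1.0667$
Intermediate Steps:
$P = 22$ ($P = 9 + 13 = 22$)
$D{\left(N,L \right)} = \frac{1}{22 + L N}$ ($D{\left(N,L \right)} = \frac{1}{L N + 22} = \frac{1}{22 + L N}$)
$D{\left(-8,-1 \right)} 32 = \frac{1}{22 - -8} \cdot 32 = \frac{1}{22 + 8} \cdot 32 = \frac{1}{30} \cdot 32 = \frac{16}{15}$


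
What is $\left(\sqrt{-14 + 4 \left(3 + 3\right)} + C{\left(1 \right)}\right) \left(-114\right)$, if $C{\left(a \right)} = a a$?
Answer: $-114 - 114 \sqrt{10} \approx -474.5$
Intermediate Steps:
$C{\left(a \right)} = a^{2}$
$\left(\sqrt{-14 + 4 \left(3 + 3\right)} + C{\left(1 \right)}\right) \left(-114\right) = \left(\sqrt{-14 + 4 \left(3 + 3\right)} + 1^{2}\right) \left(-114\right) = \left(\sqrt{-14 + 4 \cdot 6} + 1\right) \left(-114\right) = \left(\sqrt{-14 + 24} + 1\right) \left(-114\right) = \left(\sqrt{10} + 1\right) \left(-114\right) = \left(1 + \sqrt{10}\right) \left(-114\right) = -114 - 114 \sqrt{10}$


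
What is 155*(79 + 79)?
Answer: 24490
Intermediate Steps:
155*(79 + 79) = 155*158 = 24490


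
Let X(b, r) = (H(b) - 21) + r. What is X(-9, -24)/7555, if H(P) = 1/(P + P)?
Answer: -811/135990 ≈ -0.0059637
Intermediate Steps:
H(P) = 1/(2*P)
X(b, r) = -21 + r + 1/(2*b) (X(b, r) = (1/(2*b) - 21) + r = (-21 + 1/(2*b)) + r = -21 + r + 1/(2*b))
X(-9, -24)/7555 = (-21 - 24 + (½)/(-9))/7555 = (-21 - 24 + (½)*(-⅑))*(1/7555) = (-21 - 24 - 1/18)*(1/7555) = -811/18*1/7555 = -811/135990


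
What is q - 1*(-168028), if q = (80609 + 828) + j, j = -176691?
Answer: 72774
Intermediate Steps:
q = -95254 (q = (80609 + 828) - 176691 = 81437 - 176691 = -95254)
q - 1*(-168028) = -95254 - 1*(-168028) = -95254 + 168028 = 72774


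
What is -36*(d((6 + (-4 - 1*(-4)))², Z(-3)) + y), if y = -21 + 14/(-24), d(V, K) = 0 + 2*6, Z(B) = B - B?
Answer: 345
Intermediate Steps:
Z(B) = 0
d(V, K) = 12 (d(V, K) = 0 + 12 = 12)
y = -259/12 (y = -21 + 14*(-1/24) = -21 - 7/12 = -259/12 ≈ -21.583)
-36*(d((6 + (-4 - 1*(-4)))², Z(-3)) + y) = -36*(12 - 259/12) = -36*(-115/12) = 345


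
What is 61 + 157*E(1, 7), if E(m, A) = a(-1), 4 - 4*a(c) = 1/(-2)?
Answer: 1901/8 ≈ 237.63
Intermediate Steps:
a(c) = 9/8 (a(c) = 1 - 1/(4*(-2)) = 1 - (-1)/(4*2) = 1 - ¼*(-½) = 1 + ⅛ = 9/8)
E(m, A) = 9/8
61 + 157*E(1, 7) = 61 + 157*(9/8) = 61 + 1413/8 = 1901/8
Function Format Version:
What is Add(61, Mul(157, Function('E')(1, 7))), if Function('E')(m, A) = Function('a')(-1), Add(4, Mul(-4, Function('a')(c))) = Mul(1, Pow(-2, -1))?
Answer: Rational(1901, 8) ≈ 237.63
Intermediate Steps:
Function('a')(c) = Rational(9, 8) (Function('a')(c) = Add(1, Mul(Rational(-1, 4), Mul(1, Pow(-2, -1)))) = Add(1, Mul(Rational(-1, 4), Mul(1, Rational(-1, 2)))) = Add(1, Mul(Rational(-1, 4), Rational(-1, 2))) = Add(1, Rational(1, 8)) = Rational(9, 8))
Function('E')(m, A) = Rational(9, 8)
Add(61, Mul(157, Function('E')(1, 7))) = Add(61, Mul(157, Rational(9, 8))) = Add(61, Rational(1413, 8)) = Rational(1901, 8)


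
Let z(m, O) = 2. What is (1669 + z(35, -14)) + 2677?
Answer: 4348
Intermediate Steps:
(1669 + z(35, -14)) + 2677 = (1669 + 2) + 2677 = 1671 + 2677 = 4348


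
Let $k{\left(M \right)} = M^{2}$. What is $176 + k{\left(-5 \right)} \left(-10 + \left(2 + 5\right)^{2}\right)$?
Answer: $1151$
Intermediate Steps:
$176 + k{\left(-5 \right)} \left(-10 + \left(2 + 5\right)^{2}\right) = 176 + \left(-5\right)^{2} \left(-10 + \left(2 + 5\right)^{2}\right) = 176 + 25 \left(-10 + 7^{2}\right) = 176 + 25 \left(-10 + 49\right) = 176 + 25 \cdot 39 = 176 + 975 = 1151$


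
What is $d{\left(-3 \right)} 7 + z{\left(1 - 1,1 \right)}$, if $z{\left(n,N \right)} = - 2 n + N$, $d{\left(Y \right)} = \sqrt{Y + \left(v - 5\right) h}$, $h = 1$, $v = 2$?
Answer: $1 + 7 i \sqrt{6} \approx 1.0 + 17.146 i$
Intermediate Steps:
$d{\left(Y \right)} = \sqrt{-3 + Y}$ ($d{\left(Y \right)} = \sqrt{Y + \left(2 - 5\right) 1} = \sqrt{Y - 3} = \sqrt{-3 + Y}$)
$z{\left(n,N \right)} = N - 2 n$
$d{\left(-3 \right)} 7 + z{\left(1 - 1,1 \right)} = \sqrt{-3 - 3} \cdot 7 + \left(1 - 2 \left(1 - 1\right)\right) = \sqrt{-6} \cdot 7 + \left(1 - 2 \left(1 - 1\right)\right) = i \sqrt{6} \cdot 7 + \left(1 - 0\right) = 7 i \sqrt{6} + \left(1 + 0\right) = 7 i \sqrt{6} + 1 = 1 + 7 i \sqrt{6}$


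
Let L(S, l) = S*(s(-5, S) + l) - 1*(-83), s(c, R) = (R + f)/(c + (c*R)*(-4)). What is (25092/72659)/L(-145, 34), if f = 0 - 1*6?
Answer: -2429742/34155615379 ≈ -7.1137e-5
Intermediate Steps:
f = -6 (f = 0 - 6 = -6)
s(c, R) = (-6 + R)/(c - 4*R*c) (s(c, R) = (R - 6)/(c + (c*R)*(-4)) = (-6 + R)/(c + (R*c)*(-4)) = (-6 + R)/(c - 4*R*c))
L(S, l) = 83 + S*(l - (6 - S)/(5*(-1 + 4*S))) (L(S, l) = S*((6 - S)/((-5)*(-1 + 4*S)) + l) - 1*(-83) = S*(-(6 - S)/(5*(-1 + 4*S)) + l) + 83 = S*(l - (6 - S)/(5*(-1 + 4*S))) + 83 = 83 + S*(l - (6 - S)/(5*(-1 + 4*S))))
(25092/72659)/L(-145, 34) = (25092/72659)/(((-145*(-6 - 145) + 5*(-1 + 4*(-145))*(83 - 145*34))/(5*(-1 + 4*(-145))))) = (25092*(1/72659))/(((-145*(-151) + 5*(-1 - 580)*(83 - 4930))/(5*(-1 - 580)))) = 25092/(72659*(((⅕)*(21895 + 5*(-581)*(-4847))/(-581)))) = 25092/(72659*(((⅕)*(-1/581)*(21895 + 14080535)))) = 25092/(72659*(((⅕)*(-1/581)*14102430))) = 25092/(72659*(-2820486/581)) = (25092/72659)*(-581/2820486) = -2429742/34155615379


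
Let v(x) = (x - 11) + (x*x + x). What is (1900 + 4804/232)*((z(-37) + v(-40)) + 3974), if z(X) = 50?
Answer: 616381733/58 ≈ 1.0627e+7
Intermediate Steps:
v(x) = -11 + x**2 + 2*x (v(x) = (-11 + x) + (x**2 + x) = (-11 + x) + (x + x**2) = -11 + x**2 + 2*x)
(1900 + 4804/232)*((z(-37) + v(-40)) + 3974) = (1900 + 4804/232)*((50 + (-11 + (-40)**2 + 2*(-40))) + 3974) = (1900 + 4804*(1/232))*((50 + (-11 + 1600 - 80)) + 3974) = (1900 + 1201/58)*((50 + 1509) + 3974) = 111401*(1559 + 3974)/58 = (111401/58)*5533 = 616381733/58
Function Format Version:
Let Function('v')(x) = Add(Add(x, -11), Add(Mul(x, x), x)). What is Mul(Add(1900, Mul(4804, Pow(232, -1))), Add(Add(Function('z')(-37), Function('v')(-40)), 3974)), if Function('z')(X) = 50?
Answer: Rational(616381733, 58) ≈ 1.0627e+7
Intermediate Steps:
Function('v')(x) = Add(-11, Pow(x, 2), Mul(2, x)) (Function('v')(x) = Add(Add(-11, x), Add(Pow(x, 2), x)) = Add(Add(-11, x), Add(x, Pow(x, 2))) = Add(-11, Pow(x, 2), Mul(2, x)))
Mul(Add(1900, Mul(4804, Pow(232, -1))), Add(Add(Function('z')(-37), Function('v')(-40)), 3974)) = Mul(Add(1900, Mul(4804, Pow(232, -1))), Add(Add(50, Add(-11, Pow(-40, 2), Mul(2, -40))), 3974)) = Mul(Add(1900, Mul(4804, Rational(1, 232))), Add(Add(50, Add(-11, 1600, -80)), 3974)) = Mul(Add(1900, Rational(1201, 58)), Add(Add(50, 1509), 3974)) = Mul(Rational(111401, 58), Add(1559, 3974)) = Mul(Rational(111401, 58), 5533) = Rational(616381733, 58)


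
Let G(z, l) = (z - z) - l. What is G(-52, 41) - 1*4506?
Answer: -4547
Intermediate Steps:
G(z, l) = -l (G(z, l) = 0 - l = -l)
G(-52, 41) - 1*4506 = -1*41 - 1*4506 = -41 - 4506 = -4547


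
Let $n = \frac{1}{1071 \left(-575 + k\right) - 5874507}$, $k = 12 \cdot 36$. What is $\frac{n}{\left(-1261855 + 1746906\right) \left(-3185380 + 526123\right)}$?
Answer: $\frac{1}{7774929552530179620} \approx 1.2862 \cdot 10^{-19}$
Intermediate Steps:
$k = 432$
$n = - \frac{1}{6027660}$ ($n = \frac{1}{1071 \left(-575 + 432\right) - 5874507} = \frac{1}{1071 \left(-143\right) - 5874507} = \frac{1}{-153153 - 5874507} = \frac{1}{-6027660} = - \frac{1}{6027660} \approx -1.659 \cdot 10^{-7}$)
$\frac{n}{\left(-1261855 + 1746906\right) \left(-3185380 + 526123\right)} = - \frac{1}{6027660 \left(-1261855 + 1746906\right) \left(-3185380 + 526123\right)} = - \frac{1}{6027660 \cdot 485051 \left(-2659257\right)} = - \frac{1}{6027660 \left(-1289875267107\right)} = \left(- \frac{1}{6027660}\right) \left(- \frac{1}{1289875267107}\right) = \frac{1}{7774929552530179620}$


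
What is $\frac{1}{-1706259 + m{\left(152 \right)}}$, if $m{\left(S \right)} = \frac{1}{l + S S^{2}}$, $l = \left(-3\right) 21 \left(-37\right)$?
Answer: $- \frac{3514139}{5996031296000} \approx -5.8608 \cdot 10^{-7}$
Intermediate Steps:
$l = 2331$ ($l = \left(-63\right) \left(-37\right) = 2331$)
$m{\left(S \right)} = \frac{1}{2331 + S^{3}}$ ($m{\left(S \right)} = \frac{1}{2331 + S S^{2}} = \frac{1}{2331 + S^{3}}$)
$\frac{1}{-1706259 + m{\left(152 \right)}} = \frac{1}{-1706259 + \frac{1}{2331 + 152^{3}}} = \frac{1}{-1706259 + \frac{1}{2331 + 3511808}} = \frac{1}{-1706259 + \frac{1}{3514139}} = \frac{1}{- \frac{5996031296000}{3514139}} = - \frac{3514139}{5996031296000}$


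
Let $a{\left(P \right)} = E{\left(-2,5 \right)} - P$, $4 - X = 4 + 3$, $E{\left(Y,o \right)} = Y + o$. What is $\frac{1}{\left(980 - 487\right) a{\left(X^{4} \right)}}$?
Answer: $- \frac{1}{38454} \approx -2.6005 \cdot 10^{-5}$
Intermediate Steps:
$X = -3$ ($X = 4 - \left(4 + 3\right) = 4 - 7 = -3$)
$a{\left(P \right)} = 3 - P$ ($a{\left(P \right)} = \left(-2 + 5\right) - P = 3 - P$)
$\frac{1}{\left(980 - 487\right) a{\left(X^{4} \right)}} = \frac{1}{\left(980 - 487\right) \left(3 - \left(-3\right)^{4}\right)} = \frac{1}{493 \left(3 - 81\right)} = \frac{1}{493 \left(-78\right)} = \frac{1}{493} \left(- \frac{1}{78}\right) = - \frac{1}{38454}$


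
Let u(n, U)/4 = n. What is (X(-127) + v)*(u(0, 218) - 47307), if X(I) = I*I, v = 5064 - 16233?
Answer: -234642720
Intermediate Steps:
u(n, U) = 4*n
v = -11169
X(I) = I²
(X(-127) + v)*(u(0, 218) - 47307) = ((-127)² - 11169)*(4*0 - 47307) = (16129 - 11169)*(0 - 47307) = 4960*(-47307) = -234642720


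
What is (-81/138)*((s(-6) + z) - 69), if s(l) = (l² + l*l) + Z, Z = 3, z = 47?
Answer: -1431/46 ≈ -31.109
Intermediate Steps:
s(l) = 3 + 2*l² (s(l) = (l² + l*l) + 3 = (l² + l²) + 3 = 2*l² + 3 = 3 + 2*l²)
(-81/138)*((s(-6) + z) - 69) = (-81/138)*(((3 + 2*(-6)²) + 47) - 69) = (-81*1/138)*(((3 + 2*36) + 47) - 69) = -27*(((3 + 72) + 47) - 69)/46 = -27*((75 + 47) - 69)/46 = -27*(122 - 69)/46 = -27/46*53 = -1431/46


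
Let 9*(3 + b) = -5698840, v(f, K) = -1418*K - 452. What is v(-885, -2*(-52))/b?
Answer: 1331316/5698867 ≈ 0.23361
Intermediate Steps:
v(f, K) = -452 - 1418*K
b = -5698867/9 (b = -3 + (⅑)*(-5698840) = -3 - 5698840/9 = -5698867/9 ≈ -6.3321e+5)
v(-885, -2*(-52))/b = (-452 - (-2836)*(-52))/(-5698867/9) = (-452 - 1418*104)*(-9/5698867) = (-452 - 147472)*(-9/5698867) = -147924*(-9/5698867) = 1331316/5698867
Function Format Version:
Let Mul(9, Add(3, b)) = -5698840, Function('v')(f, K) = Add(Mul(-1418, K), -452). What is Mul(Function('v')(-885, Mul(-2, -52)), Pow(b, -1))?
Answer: Rational(1331316, 5698867) ≈ 0.23361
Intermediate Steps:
Function('v')(f, K) = Add(-452, Mul(-1418, K))
b = Rational(-5698867, 9) (b = Add(-3, Mul(Rational(1, 9), -5698840)) = Add(-3, Rational(-5698840, 9)) = Rational(-5698867, 9) ≈ -6.3321e+5)
Mul(Function('v')(-885, Mul(-2, -52)), Pow(b, -1)) = Mul(Add(-452, Mul(-1418, Mul(-2, -52))), Pow(Rational(-5698867, 9), -1)) = Mul(Add(-452, Mul(-1418, 104)), Rational(-9, 5698867)) = Mul(Add(-452, -147472), Rational(-9, 5698867)) = Mul(-147924, Rational(-9, 5698867)) = Rational(1331316, 5698867)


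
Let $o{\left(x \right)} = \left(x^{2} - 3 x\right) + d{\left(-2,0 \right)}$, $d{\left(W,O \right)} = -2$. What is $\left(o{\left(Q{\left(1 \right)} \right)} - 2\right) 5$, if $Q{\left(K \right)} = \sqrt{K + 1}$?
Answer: $-10 - 15 \sqrt{2} \approx -31.213$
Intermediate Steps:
$Q{\left(K \right)} = \sqrt{1 + K}$
$o{\left(x \right)} = -2 + x^{2} - 3 x$ ($o{\left(x \right)} = \left(x^{2} - 3 x\right) - 2 = -2 + x^{2} - 3 x$)
$\left(o{\left(Q{\left(1 \right)} \right)} - 2\right) 5 = \left(\left(-2 + \left(\sqrt{1 + 1}\right)^{2} - 3 \sqrt{1 + 1}\right) - 2\right) 5 = \left(\left(-2 + \left(\sqrt{2}\right)^{2} - 3 \sqrt{2}\right) - 2\right) 5 = \left(\left(-2 + 2 - 3 \sqrt{2}\right) - 2\right) 5 = \left(- 3 \sqrt{2} - 2\right) 5 = \left(-2 - 3 \sqrt{2}\right) 5 = -10 - 15 \sqrt{2}$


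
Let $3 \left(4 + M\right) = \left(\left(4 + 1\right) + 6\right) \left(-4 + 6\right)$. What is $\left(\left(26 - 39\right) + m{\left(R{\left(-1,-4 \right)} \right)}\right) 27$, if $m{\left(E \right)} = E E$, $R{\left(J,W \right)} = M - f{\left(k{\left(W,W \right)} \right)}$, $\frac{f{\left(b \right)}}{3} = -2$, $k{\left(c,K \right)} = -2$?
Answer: $2001$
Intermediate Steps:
$f{\left(b \right)} = -6$ ($f{\left(b \right)} = 3 \left(-2\right) = -6$)
$M = \frac{10}{3}$ ($M = -4 + \frac{\left(\left(4 + 1\right) + 6\right) \left(-4 + 6\right)}{3} = -4 + \frac{\left(5 + 6\right) 2}{3} = -4 + \frac{11 \cdot 2}{3} = -4 + \frac{1}{3} \cdot 22 = -4 + \frac{22}{3} = \frac{10}{3} \approx 3.3333$)
$R{\left(J,W \right)} = \frac{28}{3}$ ($R{\left(J,W \right)} = \frac{10}{3} - -6 = \frac{10}{3} + 6 = \frac{28}{3}$)
$m{\left(E \right)} = E^{2}$
$\left(\left(26 - 39\right) + m{\left(R{\left(-1,-4 \right)} \right)}\right) 27 = \left(\left(26 - 39\right) + \left(\frac{28}{3}\right)^{2}\right) 27 = \left(\left(26 - 39\right) + \frac{784}{9}\right) 27 = \left(-13 + \frac{784}{9}\right) 27 = \frac{667}{9} \cdot 27 = 2001$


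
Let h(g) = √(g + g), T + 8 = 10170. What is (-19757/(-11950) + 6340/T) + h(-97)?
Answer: 138266817/60717950 + I*√194 ≈ 2.2772 + 13.928*I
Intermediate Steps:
T = 10162 (T = -8 + 10170 = 10162)
h(g) = √2*√g (h(g) = √(2*g) = √2*√g)
(-19757/(-11950) + 6340/T) + h(-97) = (-19757/(-11950) + 6340/10162) + √2*√(-97) = (-19757*(-1/11950) + 6340*(1/10162)) + √2*(I*√97) = (19757/11950 + 3170/5081) + I*√194 = 138266817/60717950 + I*√194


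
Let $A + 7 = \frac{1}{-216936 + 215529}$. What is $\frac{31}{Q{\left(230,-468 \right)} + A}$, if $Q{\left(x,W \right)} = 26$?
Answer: $\frac{43617}{26732} \approx 1.6316$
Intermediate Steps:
$A = - \frac{9850}{1407}$ ($A = -7 + \frac{1}{-216936 + 215529} = -7 + \frac{1}{-1407} = -7 - \frac{1}{1407} = - \frac{9850}{1407} \approx -7.0007$)
$\frac{31}{Q{\left(230,-468 \right)} + A} = \frac{31}{26 - \frac{9850}{1407}} = \frac{31}{\frac{26732}{1407}} = 31 \cdot \frac{1407}{26732} = \frac{43617}{26732}$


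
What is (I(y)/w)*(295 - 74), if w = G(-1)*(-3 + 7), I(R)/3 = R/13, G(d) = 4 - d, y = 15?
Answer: 153/4 ≈ 38.250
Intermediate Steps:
I(R) = 3*R/13 (I(R) = 3*(R/13) = 3*R/13)
w = 20 (w = (4 - 1*(-1))*(-3 + 7) = (4 + 1)*4 = 5*4 = 20)
(I(y)/w)*(295 - 74) = (((3/13)*15)/20)*(295 - 74) = ((45/13)*(1/20))*221 = (9/52)*221 = 153/4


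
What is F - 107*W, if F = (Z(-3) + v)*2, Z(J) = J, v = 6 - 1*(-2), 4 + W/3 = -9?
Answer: 4183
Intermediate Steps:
W = -39 (W = -12 + 3*(-9) = -12 - 27 = -39)
v = 8 (v = 6 + 2 = 8)
F = 10 (F = (-3 + 8)*2 = 5*2 = 10)
F - 107*W = 10 - 107*(-39) = 10 + 4173 = 4183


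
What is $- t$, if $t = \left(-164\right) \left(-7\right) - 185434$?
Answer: $184286$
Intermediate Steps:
$t = -184286$ ($t = 1148 - 185434 = -184286$)
$- t = \left(-1\right) \left(-184286\right) = 184286$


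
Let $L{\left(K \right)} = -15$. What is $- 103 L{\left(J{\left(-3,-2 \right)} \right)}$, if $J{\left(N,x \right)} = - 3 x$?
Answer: $1545$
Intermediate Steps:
$- 103 L{\left(J{\left(-3,-2 \right)} \right)} = \left(-103\right) \left(-15\right) = 1545$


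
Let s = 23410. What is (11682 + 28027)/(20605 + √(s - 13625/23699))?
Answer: 3878123058511/2012247089302 - 39709*√13147730390535/10061235446510 ≈ 1.9129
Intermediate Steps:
(11682 + 28027)/(20605 + √(s - 13625/23699)) = (11682 + 28027)/(20605 + √(23410 - 13625/23699)) = 39709/(20605 + √(23410 - 13625*1/23699)) = 39709/(20605 + √(23410 - 13625/23699)) = 39709/(20605 + √(554779965/23699)) = 39709/(20605 + √13147730390535/23699)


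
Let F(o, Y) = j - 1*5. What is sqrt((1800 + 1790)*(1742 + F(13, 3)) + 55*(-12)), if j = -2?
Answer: sqrt(6227990) ≈ 2495.6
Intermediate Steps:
F(o, Y) = -7 (F(o, Y) = -2 - 1*5 = -2 - 5 = -7)
sqrt((1800 + 1790)*(1742 + F(13, 3)) + 55*(-12)) = sqrt((1800 + 1790)*(1742 - 7) + 55*(-12)) = sqrt(3590*1735 - 660) = sqrt(6228650 - 660) = sqrt(6227990)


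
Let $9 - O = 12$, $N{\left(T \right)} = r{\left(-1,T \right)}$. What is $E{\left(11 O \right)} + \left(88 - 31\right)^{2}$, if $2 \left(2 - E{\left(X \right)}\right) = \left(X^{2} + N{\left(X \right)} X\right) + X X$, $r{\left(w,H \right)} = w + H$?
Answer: $1601$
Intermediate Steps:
$r{\left(w,H \right)} = H + w$
$N{\left(T \right)} = -1 + T$ ($N{\left(T \right)} = T - 1 = -1 + T$)
$O = -3$ ($O = 9 - 12 = -3$)
$E{\left(X \right)} = 2 - X^{2} - \frac{X \left(-1 + X\right)}{2}$ ($E{\left(X \right)} = 2 - \frac{\left(X^{2} + \left(-1 + X\right) X\right) + X X}{2} = 2 - \frac{\left(X^{2} + X \left(-1 + X\right)\right) + X^{2}}{2} = 2 - \frac{2 X^{2} + X \left(-1 + X\right)}{2} = 2 - \left(X^{2} + \frac{X \left(-1 + X\right)}{2}\right) = 2 - X^{2} - \frac{X \left(-1 + X\right)}{2}$)
$E{\left(11 O \right)} + \left(88 - 31\right)^{2} = \left(2 + \frac{11 \left(-3\right)}{2} - \frac{3 \left(11 \left(-3\right)\right)^{2}}{2}\right) + \left(88 - 31\right)^{2} = \left(2 + \frac{1}{2} \left(-33\right) - \frac{3 \left(-33\right)^{2}}{2}\right) + 57^{2} = \left(2 - \frac{33}{2} - \frac{3267}{2}\right) + 3249 = -1648 + 3249 = 1601$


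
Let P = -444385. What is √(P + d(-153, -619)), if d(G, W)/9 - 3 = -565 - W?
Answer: 4*I*√27742 ≈ 666.24*I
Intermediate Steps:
d(G, W) = -5058 - 9*W (d(G, W) = 27 + 9*(-565 - W) = 27 + (-5085 - 9*W) = -5058 - 9*W)
√(P + d(-153, -619)) = √(-444385 + (-5058 - 9*(-619))) = √(-444385 + (-5058 + 5571)) = √(-444385 + 513) = √(-443872) = 4*I*√27742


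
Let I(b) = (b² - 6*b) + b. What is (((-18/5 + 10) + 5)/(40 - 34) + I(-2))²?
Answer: 25281/100 ≈ 252.81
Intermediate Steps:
I(b) = b² - 5*b
(((-18/5 + 10) + 5)/(40 - 34) + I(-2))² = (((-18/5 + 10) + 5)/(40 - 34) - 2*(-5 - 2))² = (((-18*⅕ + 10) + 5)/6 - 2*(-7))² = (((-18/5 + 10) + 5)*(⅙) + 14)² = ((32/5 + 5)*(⅙) + 14)² = ((57/5)*(⅙) + 14)² = (19/10 + 14)² = (159/10)² = 25281/100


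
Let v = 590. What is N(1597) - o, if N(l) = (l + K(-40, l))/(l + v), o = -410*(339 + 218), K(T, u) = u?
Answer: 499448384/2187 ≈ 2.2837e+5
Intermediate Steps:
o = -228370 (o = -410*557 = -228370)
N(l) = 2*l/(590 + l) (N(l) = (l + l)/(l + 590) = (2*l)/(590 + l) = 2*l/(590 + l))
N(1597) - o = 2*1597/(590 + 1597) - 1*(-228370) = 2*1597/2187 + 228370 = 2*1597*(1/2187) + 228370 = 3194/2187 + 228370 = 499448384/2187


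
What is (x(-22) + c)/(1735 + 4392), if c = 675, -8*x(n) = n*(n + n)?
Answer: 554/6127 ≈ 0.090419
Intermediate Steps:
x(n) = -n**2/4 (x(n) = -n*(n + n)/8 = -n*2*n/8 = -n**2/4)
(x(-22) + c)/(1735 + 4392) = (-1/4*(-22)**2 + 675)/(1735 + 4392) = (-1/4*484 + 675)/6127 = (-121 + 675)*(1/6127) = 554*(1/6127) = 554/6127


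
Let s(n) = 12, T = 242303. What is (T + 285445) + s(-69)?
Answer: 527760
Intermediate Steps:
(T + 285445) + s(-69) = (242303 + 285445) + 12 = 527748 + 12 = 527760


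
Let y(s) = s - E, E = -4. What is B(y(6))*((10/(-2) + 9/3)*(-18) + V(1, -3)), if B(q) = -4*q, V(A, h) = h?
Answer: -1320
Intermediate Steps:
y(s) = 4 + s (y(s) = s - 1*(-4) = s + 4 = 4 + s)
B(y(6))*((10/(-2) + 9/3)*(-18) + V(1, -3)) = (-4*(4 + 6))*((10/(-2) + 9/3)*(-18) - 3) = (-4*10)*((10*(-½) + 9*(⅓))*(-18) - 3) = -40*((-5 + 3)*(-18) - 3) = -40*(-2*(-18) - 3) = -40*(36 - 3) = -40*33 = -1320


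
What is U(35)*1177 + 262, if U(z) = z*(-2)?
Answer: -82128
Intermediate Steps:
U(z) = -2*z
U(35)*1177 + 262 = -2*35*1177 + 262 = -70*1177 + 262 = -82390 + 262 = -82128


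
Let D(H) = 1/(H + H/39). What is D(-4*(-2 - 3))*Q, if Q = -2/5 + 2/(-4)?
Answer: -351/8000 ≈ -0.043875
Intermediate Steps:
Q = -9/10 (Q = -2*1/5 + 2*(-1/4) = -2/5 - 1/2 = -9/10 ≈ -0.90000)
D(H) = 39/(40*H) (D(H) = 1/(H + H*(1/39)) = 1/(H + H/39) = 1/(40*H/39) = 39/(40*H))
D(-4*(-2 - 3))*Q = (39/(40*((-4*(-2 - 3)))))*(-9/10) = (39/(40*((-4*(-5)))))*(-9/10) = ((39/40)/20)*(-9/10) = ((39/40)*(1/20))*(-9/10) = (39/800)*(-9/10) = -351/8000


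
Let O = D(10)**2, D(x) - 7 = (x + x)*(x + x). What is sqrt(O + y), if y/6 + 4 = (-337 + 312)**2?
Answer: 25*sqrt(271) ≈ 411.55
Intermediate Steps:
y = 3726 (y = -24 + 6*(-337 + 312)**2 = -24 + 6*(-25)**2 = -24 + 6*625 = -24 + 3750 = 3726)
D(x) = 7 + 4*x**2 (D(x) = 7 + (x + x)*(x + x) = 7 + (2*x)*(2*x) = 7 + 4*x**2)
O = 165649 (O = (7 + 4*10**2)**2 = (7 + 4*100)**2 = (7 + 400)**2 = 407**2 = 165649)
sqrt(O + y) = sqrt(165649 + 3726) = sqrt(169375) = 25*sqrt(271)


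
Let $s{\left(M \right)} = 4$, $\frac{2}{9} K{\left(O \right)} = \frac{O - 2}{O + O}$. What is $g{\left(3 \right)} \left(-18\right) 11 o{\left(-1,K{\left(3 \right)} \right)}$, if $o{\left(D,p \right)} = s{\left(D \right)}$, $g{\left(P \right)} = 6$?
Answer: $-4752$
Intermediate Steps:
$K{\left(O \right)} = \frac{9 \left(-2 + O\right)}{4 O}$ ($K{\left(O \right)} = \frac{9 \frac{O - 2}{O + O}}{2} = \frac{9 \frac{-2 + O}{2 O}}{2} = \frac{9 \left(-2 + O\right)}{4 O}$)
$o{\left(D,p \right)} = 4$
$g{\left(3 \right)} \left(-18\right) 11 o{\left(-1,K{\left(3 \right)} \right)} = 6 \left(-18\right) 11 \cdot 4 = 6 \left(\left(-198\right) 4\right) = 6 \left(-792\right) = -4752$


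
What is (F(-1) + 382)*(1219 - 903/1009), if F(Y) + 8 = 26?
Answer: 491627200/1009 ≈ 4.8724e+5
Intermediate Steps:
F(Y) = 18 (F(Y) = -8 + 26 = 18)
(F(-1) + 382)*(1219 - 903/1009) = (18 + 382)*(1219 - 903/1009) = 400*(1219 - 903*1/1009) = 400*(1219 - 903/1009) = 400*(1229068/1009) = 491627200/1009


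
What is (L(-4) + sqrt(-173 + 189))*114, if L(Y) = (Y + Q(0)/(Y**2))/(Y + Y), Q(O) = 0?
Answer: 513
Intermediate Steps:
L(Y) = 1/2 (L(Y) = (Y + 0/(Y**2))/(Y + Y) = (Y + 0/Y**2)/((2*Y)) = (Y + 0)*(1/(2*Y)) = Y*(1/(2*Y)) = 1/2)
(L(-4) + sqrt(-173 + 189))*114 = (1/2 + sqrt(-173 + 189))*114 = (1/2 + sqrt(16))*114 = (1/2 + 4)*114 = (9/2)*114 = 513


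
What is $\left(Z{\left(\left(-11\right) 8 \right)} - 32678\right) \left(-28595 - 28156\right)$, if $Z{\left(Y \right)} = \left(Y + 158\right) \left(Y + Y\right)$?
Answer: $2553681498$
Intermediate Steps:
$Z{\left(Y \right)} = 2 Y \left(158 + Y\right)$ ($Z{\left(Y \right)} = \left(158 + Y\right) 2 Y = 2 Y \left(158 + Y\right)$)
$\left(Z{\left(\left(-11\right) 8 \right)} - 32678\right) \left(-28595 - 28156\right) = \left(2 \left(\left(-11\right) 8\right) \left(158 - 88\right) - 32678\right) \left(-28595 - 28156\right) = \left(2 \left(-88\right) \left(158 - 88\right) - 32678\right) \left(-56751\right) = \left(2 \left(-88\right) 70 - 32678\right) \left(-56751\right) = \left(-12320 - 32678\right) \left(-56751\right) = \left(-44998\right) \left(-56751\right) = 2553681498$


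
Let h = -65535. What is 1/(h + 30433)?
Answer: -1/35102 ≈ -2.8488e-5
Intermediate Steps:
1/(h + 30433) = 1/(-65535 + 30433) = 1/(-35102) = -1/35102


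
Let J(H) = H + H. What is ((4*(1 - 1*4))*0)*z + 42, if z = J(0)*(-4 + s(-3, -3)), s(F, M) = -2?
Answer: 42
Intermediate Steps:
J(H) = 2*H
z = 0 (z = (2*0)*(-4 - 2) = 0*(-6) = 0)
((4*(1 - 1*4))*0)*z + 42 = ((4*(1 - 1*4))*0)*0 + 42 = ((4*(1 - 4))*0)*0 + 42 = ((4*(-3))*0)*0 + 42 = -12*0*0 + 42 = 0*0 + 42 = 0 + 42 = 42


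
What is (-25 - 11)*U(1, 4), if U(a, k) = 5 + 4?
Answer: -324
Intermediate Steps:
U(a, k) = 9
(-25 - 11)*U(1, 4) = (-25 - 11)*9 = -36*9 = -324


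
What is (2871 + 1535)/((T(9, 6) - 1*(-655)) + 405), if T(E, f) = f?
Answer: 2203/533 ≈ 4.1332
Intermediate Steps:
(2871 + 1535)/((T(9, 6) - 1*(-655)) + 405) = (2871 + 1535)/((6 - 1*(-655)) + 405) = 4406/((6 + 655) + 405) = 4406/(661 + 405) = 4406/1066 = 4406*(1/1066) = 2203/533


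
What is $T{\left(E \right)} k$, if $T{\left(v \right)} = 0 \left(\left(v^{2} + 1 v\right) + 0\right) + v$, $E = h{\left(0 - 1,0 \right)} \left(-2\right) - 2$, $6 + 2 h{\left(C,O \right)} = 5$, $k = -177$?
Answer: $177$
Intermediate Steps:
$h{\left(C,O \right)} = - \frac{1}{2}$ ($h{\left(C,O \right)} = -3 + \frac{1}{2} \cdot 5 = -3 + \frac{5}{2} = - \frac{1}{2}$)
$E = -1$ ($E = \left(- \frac{1}{2}\right) \left(-2\right) - 2 = 1 - 2 = -1$)
$T{\left(v \right)} = v$ ($T{\left(v \right)} = 0 \left(\left(v^{2} + v\right) + 0\right) + v = 0 \left(\left(v + v^{2}\right) + 0\right) + v = 0 \left(v + v^{2}\right) + v = 0 + v = v$)
$T{\left(E \right)} k = \left(-1\right) \left(-177\right) = 177$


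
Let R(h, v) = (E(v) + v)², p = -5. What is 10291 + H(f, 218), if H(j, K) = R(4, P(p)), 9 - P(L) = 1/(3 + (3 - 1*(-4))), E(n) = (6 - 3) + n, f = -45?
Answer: 268091/25 ≈ 10724.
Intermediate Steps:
E(n) = 3 + n
P(L) = 89/10 (P(L) = 9 - 1/(3 + (3 - 1*(-4))) = 9 - 1/(3 + (3 + 4)) = 9 - 1/(3 + 7) = 9 - 1/10 = 9 - 1*⅒ = 9 - ⅒ = 89/10)
R(h, v) = (3 + 2*v)² (R(h, v) = ((3 + v) + v)² = (3 + 2*v)²)
H(j, K) = 10816/25 (H(j, K) = (3 + 2*(89/10))² = (3 + 89/5)² = (104/5)² = 10816/25)
10291 + H(f, 218) = 10291 + 10816/25 = 268091/25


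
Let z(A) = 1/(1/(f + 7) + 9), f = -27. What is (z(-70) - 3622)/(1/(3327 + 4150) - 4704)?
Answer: 440679426/572341223 ≈ 0.76996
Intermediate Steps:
z(A) = 20/179 (z(A) = 1/(1/(-27 + 7) + 9) = 1/(1/(-20) + 9) = 1/(-1/20 + 9) = 1/(179/20) = 20/179)
(z(-70) - 3622)/(1/(3327 + 4150) - 4704) = (20/179 - 3622)/(1/(3327 + 4150) - 4704) = -648318/(179*(1/7477 - 4704)) = -648318/(179*(-35171807/7477)) = -648318/179*(-7477/35171807) = 440679426/572341223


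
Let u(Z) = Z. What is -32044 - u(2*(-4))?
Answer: -32036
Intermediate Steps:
-32044 - u(2*(-4)) = -32044 - 2*(-4) = -32044 - 1*(-8) = -32044 + 8 = -32036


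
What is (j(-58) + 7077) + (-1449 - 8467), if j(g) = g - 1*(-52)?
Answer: -2845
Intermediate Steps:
j(g) = 52 + g (j(g) = g + 52 = 52 + g)
(j(-58) + 7077) + (-1449 - 8467) = ((52 - 58) + 7077) + (-1449 - 8467) = (-6 + 7077) - 9916 = 7071 - 9916 = -2845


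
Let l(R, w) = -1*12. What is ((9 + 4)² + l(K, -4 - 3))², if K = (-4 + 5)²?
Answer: 24649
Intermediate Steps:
K = 1 (K = 1² = 1)
l(R, w) = -12
((9 + 4)² + l(K, -4 - 3))² = ((9 + 4)² - 12)² = (13² - 12)² = (169 - 12)² = 157² = 24649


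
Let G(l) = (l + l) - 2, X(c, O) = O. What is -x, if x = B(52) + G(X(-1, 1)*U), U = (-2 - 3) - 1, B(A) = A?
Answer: -38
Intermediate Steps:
U = -6 (U = -5 - 1 = -6)
G(l) = -2 + 2*l (G(l) = 2*l - 2 = -2 + 2*l)
x = 38 (x = 52 + (-2 + 2*(1*(-6))) = 52 + (-2 + 2*(-6)) = 52 + (-2 - 12) = 52 - 14 = 38)
-x = -1*38 = -38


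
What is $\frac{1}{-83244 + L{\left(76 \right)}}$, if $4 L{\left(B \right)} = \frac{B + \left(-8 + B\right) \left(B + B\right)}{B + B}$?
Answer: $- \frac{8}{665815} \approx -1.2015 \cdot 10^{-5}$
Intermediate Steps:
$L{\left(B \right)} = \frac{B + 2 B \left(-8 + B\right)}{8 B}$ ($L{\left(B \right)} = \frac{\left(B + \left(-8 + B\right) \left(B + B\right)\right) \frac{1}{B + B}}{4} = \frac{\left(B + \left(-8 + B\right) 2 B\right) \frac{1}{2 B}}{4} = \frac{\left(B + 2 B \left(-8 + B\right)\right) \frac{1}{2 B}}{4} = \frac{\frac{1}{2} \frac{1}{B} \left(B + 2 B \left(-8 + B\right)\right)}{4} = \frac{B + 2 B \left(-8 + B\right)}{8 B}$)
$\frac{1}{-83244 + L{\left(76 \right)}} = \frac{1}{-83244 + \left(- \frac{15}{8} + \frac{1}{4} \cdot 76\right)} = \frac{1}{-83244 + \left(- \frac{15}{8} + 19\right)} = \frac{1}{-83244 + \frac{137}{8}} = \frac{1}{- \frac{665815}{8}} = - \frac{8}{665815}$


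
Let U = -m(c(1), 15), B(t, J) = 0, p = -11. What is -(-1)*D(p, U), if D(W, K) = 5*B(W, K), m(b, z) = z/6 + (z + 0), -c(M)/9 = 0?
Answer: 0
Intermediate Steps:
c(M) = 0 (c(M) = -9*0 = 0)
m(b, z) = 7*z/6 (m(b, z) = z*(⅙) + z = z/6 + z = 7*z/6)
U = -35/2 (U = -7*15/6 = -1*35/2 = -35/2 ≈ -17.500)
D(W, K) = 0 (D(W, K) = 5*0 = 0)
-(-1)*D(p, U) = -(-1)*0 = -1*0 = 0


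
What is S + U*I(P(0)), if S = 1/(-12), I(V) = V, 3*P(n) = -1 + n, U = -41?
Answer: 163/12 ≈ 13.583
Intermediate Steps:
P(n) = -1/3 + n/3 (P(n) = (-1 + n)/3 = -1/3 + n/3)
S = -1/12 ≈ -0.083333
S + U*I(P(0)) = -1/12 - 41*(-1/3 + (1/3)*0) = -1/12 - 41*(-1/3 + 0) = -1/12 - 41*(-1/3) = -1/12 + 41/3 = 163/12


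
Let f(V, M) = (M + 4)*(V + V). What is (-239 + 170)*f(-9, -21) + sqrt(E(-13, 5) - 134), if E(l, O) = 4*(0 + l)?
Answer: -21114 + I*sqrt(186) ≈ -21114.0 + 13.638*I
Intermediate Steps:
f(V, M) = 2*V*(4 + M) (f(V, M) = (4 + M)*(2*V) = 2*V*(4 + M))
E(l, O) = 4*l
(-239 + 170)*f(-9, -21) + sqrt(E(-13, 5) - 134) = (-239 + 170)*(2*(-9)*(4 - 21)) + sqrt(4*(-13) - 134) = -138*(-9)*(-17) + sqrt(-52 - 134) = -69*306 + sqrt(-186) = -21114 + I*sqrt(186)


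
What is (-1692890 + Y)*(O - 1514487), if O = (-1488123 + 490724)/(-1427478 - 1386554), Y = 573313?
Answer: 367032984847245365/216464 ≈ 1.6956e+12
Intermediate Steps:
O = 76723/216464 (O = -997399/(-2814032) = -997399*(-1/2814032) = 76723/216464 ≈ 0.35444)
(-1692890 + Y)*(O - 1514487) = (-1692890 + 573313)*(76723/216464 - 1514487) = -1119577*(-327831837245/216464) = 367032984847245365/216464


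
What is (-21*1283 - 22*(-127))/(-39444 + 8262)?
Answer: 24149/31182 ≈ 0.77445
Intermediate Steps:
(-21*1283 - 22*(-127))/(-39444 + 8262) = (-26943 + 2794)/(-31182) = -24149*(-1/31182) = 24149/31182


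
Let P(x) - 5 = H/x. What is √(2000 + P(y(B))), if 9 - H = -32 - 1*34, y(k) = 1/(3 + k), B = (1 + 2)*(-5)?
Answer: √1105 ≈ 33.242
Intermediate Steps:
B = -15 (B = 3*(-5) = -15)
H = 75 (H = 9 - (-32 - 1*34) = 9 - (-32 - 34) = 9 - 1*(-66) = 9 + 66 = 75)
P(x) = 5 + 75/x
√(2000 + P(y(B))) = √(2000 + (5 + 75/(1/(3 - 15)))) = √(2000 + (5 + 75/(1/(-12)))) = √(2000 + (5 + 75/(-1/12))) = √(2000 + (5 + 75*(-12))) = √(2000 + (5 - 900)) = √(2000 - 895) = √1105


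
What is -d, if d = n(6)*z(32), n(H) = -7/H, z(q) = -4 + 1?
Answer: -7/2 ≈ -3.5000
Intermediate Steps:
z(q) = -3
d = 7/2 (d = -7/6*(-3) = 7/2 ≈ 3.5000)
-d = -1*7/2 = -7/2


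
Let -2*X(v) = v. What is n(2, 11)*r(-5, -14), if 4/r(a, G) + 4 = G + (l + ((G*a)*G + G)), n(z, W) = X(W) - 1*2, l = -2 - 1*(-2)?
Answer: 15/506 ≈ 0.029644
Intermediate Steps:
X(v) = -v/2
l = 0 (l = -2 + 2 = 0)
n(z, W) = -2 - W/2 (n(z, W) = -W/2 - 1*2 = -W/2 - 2 = -2 - W/2)
r(a, G) = 4/(-4 + 2*G + a*G²) (r(a, G) = 4/(-4 + (G + (0 + ((G*a)*G + G)))) = 4/(-4 + (G + (0 + (a*G² + G)))) = 4/(-4 + (G + (0 + (G + a*G²)))) = 4/(-4 + (G + (G + a*G²))) = 4/(-4 + (2*G + a*G²)) = 4/(-4 + 2*G + a*G²))
n(2, 11)*r(-5, -14) = (-2 - ½*11)*(4/(-4 + 2*(-14) - 5*(-14)²)) = (-2 - 11/2)*(4/(-4 - 28 - 5*196)) = -30/(-4 - 28 - 980) = -30/(-1012) = -30*(-1)/1012 = -15/2*(-1/253) = 15/506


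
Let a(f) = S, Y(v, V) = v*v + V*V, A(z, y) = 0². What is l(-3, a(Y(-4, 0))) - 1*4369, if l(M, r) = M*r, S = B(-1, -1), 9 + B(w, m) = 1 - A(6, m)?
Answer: -4345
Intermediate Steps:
A(z, y) = 0
Y(v, V) = V² + v² (Y(v, V) = v² + V² = V² + v²)
B(w, m) = -8 (B(w, m) = -9 + (1 - 1*0) = -9 + (1 + 0) = -9 + 1 = -8)
S = -8
a(f) = -8
l(-3, a(Y(-4, 0))) - 1*4369 = -3*(-8) - 1*4369 = 24 - 4369 = -4345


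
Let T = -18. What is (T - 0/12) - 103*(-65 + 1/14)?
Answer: 93375/14 ≈ 6669.6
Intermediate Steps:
(T - 0/12) - 103*(-65 + 1/14) = (-18 - 0/12) - 103*(-65 + 1/14) = (-18 - 1*0) - 103*(-909/14) = (-18 + 0) + 93627/14 = -18 + 93627/14 = 93375/14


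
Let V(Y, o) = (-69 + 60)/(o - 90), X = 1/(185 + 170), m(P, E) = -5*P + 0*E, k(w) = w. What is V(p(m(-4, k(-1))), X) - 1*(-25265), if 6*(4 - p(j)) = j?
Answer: 807194680/31949 ≈ 25265.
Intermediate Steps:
m(P, E) = -5*P (m(P, E) = -5*P + 0 = -5*P)
p(j) = 4 - j/6
X = 1/355 ≈ 0.0028169
V(Y, o) = -9/(-90 + o)
V(p(m(-4, k(-1))), X) - 1*(-25265) = -9/(-90 + 1/355) - 1*(-25265) = -9/(-31949/355) + 25265 = -9*(-355/31949) + 25265 = 3195/31949 + 25265 = 807194680/31949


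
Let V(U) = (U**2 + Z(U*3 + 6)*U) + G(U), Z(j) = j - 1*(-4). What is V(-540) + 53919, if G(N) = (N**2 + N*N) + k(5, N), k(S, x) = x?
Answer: 1797579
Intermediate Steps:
Z(j) = 4 + j (Z(j) = j + 4 = 4 + j)
G(N) = N + 2*N**2 (G(N) = (N**2 + N*N) + N = (N**2 + N**2) + N = 2*N**2 + N = N + 2*N**2)
V(U) = U**2 + U*(1 + 2*U) + U*(10 + 3*U) (V(U) = (U**2 + (4 + (U*3 + 6))*U) + U*(1 + 2*U) = (U**2 + (4 + (3*U + 6))*U) + U*(1 + 2*U) = (U**2 + (4 + (6 + 3*U))*U) + U*(1 + 2*U) = (U**2 + (10 + 3*U)*U) + U*(1 + 2*U) = (U**2 + U*(10 + 3*U)) + U*(1 + 2*U) = U**2 + U*(1 + 2*U) + U*(10 + 3*U))
V(-540) + 53919 = -540*(11 + 6*(-540)) + 53919 = -540*(11 - 3240) + 53919 = -540*(-3229) + 53919 = 1743660 + 53919 = 1797579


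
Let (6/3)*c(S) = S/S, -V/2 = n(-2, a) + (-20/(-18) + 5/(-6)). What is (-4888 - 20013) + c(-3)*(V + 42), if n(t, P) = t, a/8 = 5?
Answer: -447809/18 ≈ -24878.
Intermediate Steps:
a = 40 (a = 8*5 = 40)
V = 31/9 (V = -2*(-2 + (-20/(-18) + 5/(-6))) = -2*(-2 + (-20*(-1/18) + 5*(-1/6))) = -2*(-2 + (10/9 - 5/6)) = -2*(-2 + 5/18) = -2*(-31/18) = 31/9 ≈ 3.4444)
c(S) = 1/2 (c(S) = (S/S)/2 = (1/2)*1 = 1/2)
(-4888 - 20013) + c(-3)*(V + 42) = (-4888 - 20013) + (31/9 + 42)/2 = -24901 + (1/2)*(409/9) = -24901 + 409/18 = -447809/18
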